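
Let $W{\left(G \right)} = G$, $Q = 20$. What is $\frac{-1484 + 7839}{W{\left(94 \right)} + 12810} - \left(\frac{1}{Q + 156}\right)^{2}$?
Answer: $\frac{24604947}{49964288} \approx 0.49245$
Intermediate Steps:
$\frac{-1484 + 7839}{W{\left(94 \right)} + 12810} - \left(\frac{1}{Q + 156}\right)^{2} = \frac{-1484 + 7839}{94 + 12810} - \left(\frac{1}{20 + 156}\right)^{2} = \frac{6355}{12904} - \left(\frac{1}{176}\right)^{2} = 6355 \cdot \frac{1}{12904} - \left(\frac{1}{176}\right)^{2} = \frac{6355}{12904} - \frac{1}{30976} = \frac{24604947}{49964288}$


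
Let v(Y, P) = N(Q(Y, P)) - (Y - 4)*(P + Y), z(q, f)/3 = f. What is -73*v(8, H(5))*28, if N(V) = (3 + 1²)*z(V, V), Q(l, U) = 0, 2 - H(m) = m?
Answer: 40880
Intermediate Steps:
z(q, f) = 3*f
H(m) = 2 - m
N(V) = 12*V (N(V) = (3 + 1²)*(3*V) = (3 + 1)*(3*V) = 4*(3*V) = 12*V)
v(Y, P) = -(-4 + Y)*(P + Y) (v(Y, P) = 12*0 - (Y - 4)*(P + Y) = 0 - (-4 + Y)*(P + Y) = -(-4 + Y)*(P + Y))
-73*v(8, H(5))*28 = -73*(-1*8² + 4*(2 - 1*5) + 4*8 - 1*(2 - 1*5)*8)*28 = -73*(-1*64 + 4*(2 - 5) + 32 - 1*(2 - 5)*8)*28 = -73*(-64 + 4*(-3) + 32 - 1*(-3)*8)*28 = -73*(-64 - 12 + 32 + 24)*28 = -73*(-20)*28 = 1460*28 = 40880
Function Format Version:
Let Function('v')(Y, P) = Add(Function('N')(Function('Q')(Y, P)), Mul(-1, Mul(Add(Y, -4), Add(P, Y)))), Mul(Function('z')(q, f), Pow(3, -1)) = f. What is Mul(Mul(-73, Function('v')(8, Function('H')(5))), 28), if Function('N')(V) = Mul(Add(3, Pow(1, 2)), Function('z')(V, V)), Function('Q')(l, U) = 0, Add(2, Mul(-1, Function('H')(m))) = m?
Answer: 40880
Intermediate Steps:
Function('z')(q, f) = Mul(3, f)
Function('H')(m) = Add(2, Mul(-1, m))
Function('N')(V) = Mul(12, V) (Function('N')(V) = Mul(Add(3, Pow(1, 2)), Mul(3, V)) = Mul(Add(3, 1), Mul(3, V)) = Mul(4, Mul(3, V)) = Mul(12, V))
Function('v')(Y, P) = Mul(-1, Add(-4, Y), Add(P, Y)) (Function('v')(Y, P) = Add(Mul(12, 0), Mul(-1, Mul(Add(Y, -4), Add(P, Y)))) = Add(0, Mul(-1, Mul(Add(-4, Y), Add(P, Y)))) = Add(0, Mul(-1, Add(-4, Y), Add(P, Y))) = Mul(-1, Add(-4, Y), Add(P, Y)))
Mul(Mul(-73, Function('v')(8, Function('H')(5))), 28) = Mul(Mul(-73, Add(Mul(-1, Pow(8, 2)), Mul(4, Add(2, Mul(-1, 5))), Mul(4, 8), Mul(-1, Add(2, Mul(-1, 5)), 8))), 28) = Mul(Mul(-73, Add(Mul(-1, 64), Mul(4, Add(2, -5)), 32, Mul(-1, Add(2, -5), 8))), 28) = Mul(Mul(-73, Add(-64, Mul(4, -3), 32, Mul(-1, -3, 8))), 28) = Mul(Mul(-73, Add(-64, -12, 32, 24)), 28) = Mul(Mul(-73, -20), 28) = Mul(1460, 28) = 40880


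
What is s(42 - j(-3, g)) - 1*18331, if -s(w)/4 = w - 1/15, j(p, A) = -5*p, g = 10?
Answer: -276581/15 ≈ -18439.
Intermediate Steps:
s(w) = 4/15 - 4*w (s(w) = -4*(w - 1/15) = -4*(-1/15 + w) = 4/15 - 4*w)
s(42 - j(-3, g)) - 1*18331 = (4/15 - 4*(42 - (-5)*(-3))) - 1*18331 = (4/15 - 4*(42 - 1*15)) - 18331 = (4/15 - 4*(42 - 15)) - 18331 = (4/15 - 4*27) - 18331 = (4/15 - 108) - 18331 = -1616/15 - 18331 = -276581/15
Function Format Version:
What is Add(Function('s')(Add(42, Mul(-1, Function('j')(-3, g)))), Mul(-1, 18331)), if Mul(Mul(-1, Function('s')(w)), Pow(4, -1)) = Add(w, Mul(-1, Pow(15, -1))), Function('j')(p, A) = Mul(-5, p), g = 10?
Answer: Rational(-276581, 15) ≈ -18439.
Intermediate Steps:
Function('s')(w) = Add(Rational(4, 15), Mul(-4, w)) (Function('s')(w) = Mul(-4, Add(w, Mul(-1, Pow(15, -1)))) = Mul(-4, Add(w, Mul(-1, Rational(1, 15)))) = Mul(-4, Add(w, Rational(-1, 15))) = Mul(-4, Add(Rational(-1, 15), w)) = Add(Rational(4, 15), Mul(-4, w)))
Add(Function('s')(Add(42, Mul(-1, Function('j')(-3, g)))), Mul(-1, 18331)) = Add(Add(Rational(4, 15), Mul(-4, Add(42, Mul(-1, Mul(-5, -3))))), Mul(-1, 18331)) = Add(Add(Rational(4, 15), Mul(-4, Add(42, Mul(-1, 15)))), -18331) = Add(Add(Rational(4, 15), Mul(-4, Add(42, -15))), -18331) = Add(Add(Rational(4, 15), Mul(-4, 27)), -18331) = Add(Add(Rational(4, 15), -108), -18331) = Add(Rational(-1616, 15), -18331) = Rational(-276581, 15)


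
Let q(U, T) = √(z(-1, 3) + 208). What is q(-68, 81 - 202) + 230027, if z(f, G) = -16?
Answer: 230027 + 8*√3 ≈ 2.3004e+5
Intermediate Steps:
q(U, T) = 8*√3 (q(U, T) = √(-16 + 208) = √192 = 8*√3)
q(-68, 81 - 202) + 230027 = 8*√3 + 230027 = 230027 + 8*√3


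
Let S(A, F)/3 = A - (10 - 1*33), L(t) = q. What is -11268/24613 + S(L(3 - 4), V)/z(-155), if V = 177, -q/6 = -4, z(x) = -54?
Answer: -1359635/443034 ≈ -3.0689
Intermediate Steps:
q = 24 (q = -6*(-4) = 24)
L(t) = 24
S(A, F) = 69 + 3*A (S(A, F) = 3*(A - (10 - 1*33)) = 3*(A - (10 - 33)) = 3*(A - 1*(-23)) = 3*(A + 23) = 3*(23 + A) = 69 + 3*A)
-11268/24613 + S(L(3 - 4), V)/z(-155) = -11268/24613 + (69 + 3*24)/(-54) = -11268*1/24613 + (69 + 72)*(-1/54) = -11268/24613 + 141*(-1/54) = -11268/24613 - 47/18 = -1359635/443034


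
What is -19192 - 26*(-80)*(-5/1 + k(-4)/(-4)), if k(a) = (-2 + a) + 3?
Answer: -28032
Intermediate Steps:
k(a) = 1 + a
-19192 - 26*(-80)*(-5/1 + k(-4)/(-4)) = -19192 - 26*(-80)*(-5/1 + (1 - 4)/(-4)) = -19192 - (-2080)*(-5*1 - 3*(-¼)) = -19192 - (-2080)*(-5 + ¾) = -19192 - (-2080)*(-17)/4 = -19192 - 1*8840 = -19192 - 8840 = -28032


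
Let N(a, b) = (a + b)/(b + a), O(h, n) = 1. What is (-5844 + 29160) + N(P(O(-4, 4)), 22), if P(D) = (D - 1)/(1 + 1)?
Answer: 23317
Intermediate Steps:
P(D) = -½ + D/2 (P(D) = (-1 + D)/2 = (-1 + D)*(½) = -½ + D/2)
N(a, b) = 1 (N(a, b) = (a + b)/(a + b) = 1)
(-5844 + 29160) + N(P(O(-4, 4)), 22) = (-5844 + 29160) + 1 = 23316 + 1 = 23317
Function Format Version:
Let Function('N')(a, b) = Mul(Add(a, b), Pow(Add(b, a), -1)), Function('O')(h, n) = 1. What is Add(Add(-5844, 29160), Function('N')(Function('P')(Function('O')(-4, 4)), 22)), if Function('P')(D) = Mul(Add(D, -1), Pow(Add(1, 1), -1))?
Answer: 23317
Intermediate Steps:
Function('P')(D) = Add(Rational(-1, 2), Mul(Rational(1, 2), D)) (Function('P')(D) = Mul(Add(-1, D), Pow(2, -1)) = Mul(Add(-1, D), Rational(1, 2)) = Add(Rational(-1, 2), Mul(Rational(1, 2), D)))
Function('N')(a, b) = 1 (Function('N')(a, b) = Mul(Add(a, b), Pow(Add(a, b), -1)) = 1)
Add(Add(-5844, 29160), Function('N')(Function('P')(Function('O')(-4, 4)), 22)) = Add(Add(-5844, 29160), 1) = Add(23316, 1) = 23317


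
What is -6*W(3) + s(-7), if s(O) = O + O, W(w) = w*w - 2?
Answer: -56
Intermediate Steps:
W(w) = -2 + w**2 (W(w) = w**2 - 2 = -2 + w**2)
s(O) = 2*O
-6*W(3) + s(-7) = -6*(-2 + 3**2) + 2*(-7) = -6*(-2 + 9) - 14 = -6*7 - 14 = -42 - 14 = -56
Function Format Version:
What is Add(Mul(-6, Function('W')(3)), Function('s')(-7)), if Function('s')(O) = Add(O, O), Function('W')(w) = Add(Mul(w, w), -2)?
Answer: -56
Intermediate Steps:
Function('W')(w) = Add(-2, Pow(w, 2)) (Function('W')(w) = Add(Pow(w, 2), -2) = Add(-2, Pow(w, 2)))
Function('s')(O) = Mul(2, O)
Add(Mul(-6, Function('W')(3)), Function('s')(-7)) = Add(Mul(-6, Add(-2, Pow(3, 2))), Mul(2, -7)) = Add(Mul(-6, Add(-2, 9)), -14) = Add(Mul(-6, 7), -14) = Add(-42, -14) = -56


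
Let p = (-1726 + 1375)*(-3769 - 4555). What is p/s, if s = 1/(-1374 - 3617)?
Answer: -14582324484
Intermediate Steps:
p = 2921724 (p = -351*(-8324) = 2921724)
s = -1/4991 (s = 1/(-4991) = -1/4991 ≈ -0.00020036)
p/s = 2921724/(-1/4991) = 2921724*(-4991) = -14582324484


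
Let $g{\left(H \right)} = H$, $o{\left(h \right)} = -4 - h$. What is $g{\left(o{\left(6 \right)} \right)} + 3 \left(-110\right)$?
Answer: $-340$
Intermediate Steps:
$g{\left(o{\left(6 \right)} \right)} + 3 \left(-110\right) = \left(-4 - 6\right) + 3 \left(-110\right) = \left(-4 - 6\right) - 330 = -10 - 330 = -340$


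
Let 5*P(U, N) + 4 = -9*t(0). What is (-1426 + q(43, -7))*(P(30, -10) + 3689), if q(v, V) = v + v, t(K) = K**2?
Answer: -4942188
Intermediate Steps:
P(U, N) = -4/5 (P(U, N) = -4/5 + (-9*0**2)/5 = -4/5 + (-9*0)/5 = -4/5 + (1/5)*0 = -4/5 + 0 = -4/5)
q(v, V) = 2*v
(-1426 + q(43, -7))*(P(30, -10) + 3689) = (-1426 + 2*43)*(-4/5 + 3689) = (-1426 + 86)*(18441/5) = -1340*18441/5 = -4942188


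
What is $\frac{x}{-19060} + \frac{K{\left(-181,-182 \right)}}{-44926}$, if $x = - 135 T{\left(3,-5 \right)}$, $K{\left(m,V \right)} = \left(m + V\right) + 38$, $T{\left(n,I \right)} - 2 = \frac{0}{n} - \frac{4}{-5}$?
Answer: $\frac{2897066}{107036195} \approx 0.027066$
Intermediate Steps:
$T{\left(n,I \right)} = \frac{14}{5}$ ($T{\left(n,I \right)} = 2 + \left(\frac{0}{n} - \frac{4}{-5}\right) = 2 + \left(0 - - \frac{4}{5}\right) = 2 + \left(0 + \frac{4}{5}\right) = 2 + \frac{4}{5} = \frac{14}{5}$)
$K{\left(m,V \right)} = 38 + V + m$ ($K{\left(m,V \right)} = \left(V + m\right) + 38 = 38 + V + m$)
$x = -378$ ($x = \left(-135\right) \frac{14}{5} = -378$)
$\frac{x}{-19060} + \frac{K{\left(-181,-182 \right)}}{-44926} = - \frac{378}{-19060} + \frac{38 - 182 - 181}{-44926} = \left(-378\right) \left(- \frac{1}{19060}\right) - - \frac{325}{44926} = \frac{189}{9530} + \frac{325}{44926} = \frac{2897066}{107036195}$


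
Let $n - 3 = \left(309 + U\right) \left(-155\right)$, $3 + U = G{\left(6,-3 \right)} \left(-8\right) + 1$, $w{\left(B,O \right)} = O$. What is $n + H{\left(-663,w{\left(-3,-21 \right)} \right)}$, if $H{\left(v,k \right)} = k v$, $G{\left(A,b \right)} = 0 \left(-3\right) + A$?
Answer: $-26219$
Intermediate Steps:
$G{\left(A,b \right)} = A$ ($G{\left(A,b \right)} = 0 + A = A$)
$U = -50$ ($U = -3 + \left(6 \left(-8\right) + 1\right) = -3 + \left(-48 + 1\right) = -3 - 47 = -50$)
$n = -40142$ ($n = 3 + \left(309 - 50\right) \left(-155\right) = 3 + 259 \left(-155\right) = 3 - 40145 = -40142$)
$n + H{\left(-663,w{\left(-3,-21 \right)} \right)} = -40142 - -13923 = -40142 + 13923 = -26219$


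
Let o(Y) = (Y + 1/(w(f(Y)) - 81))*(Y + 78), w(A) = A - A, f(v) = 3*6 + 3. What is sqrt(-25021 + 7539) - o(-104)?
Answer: -219050/81 + I*sqrt(17482) ≈ -2704.3 + 132.22*I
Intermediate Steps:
f(v) = 21 (f(v) = 18 + 3 = 21)
w(A) = 0
o(Y) = (78 + Y)*(-1/81 + Y) (o(Y) = (Y + 1/(0 - 81))*(Y + 78) = (Y + 1/(-81))*(78 + Y) = (Y - 1/81)*(78 + Y) = (-1/81 + Y)*(78 + Y) = (78 + Y)*(-1/81 + Y))
sqrt(-25021 + 7539) - o(-104) = sqrt(-25021 + 7539) - (-26/27 + (-104)**2 + (6317/81)*(-104)) = sqrt(-17482) - (-26/27 + 10816 - 656968/81) = I*sqrt(17482) - 1*219050/81 = I*sqrt(17482) - 219050/81 = -219050/81 + I*sqrt(17482)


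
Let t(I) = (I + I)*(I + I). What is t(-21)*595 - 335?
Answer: 1049245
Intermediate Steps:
t(I) = 4*I² (t(I) = (2*I)*(2*I) = 4*I²)
t(-21)*595 - 335 = (4*(-21)²)*595 - 335 = (4*441)*595 - 335 = 1764*595 - 335 = 1049580 - 335 = 1049245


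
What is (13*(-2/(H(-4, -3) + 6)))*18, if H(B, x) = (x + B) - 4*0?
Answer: 468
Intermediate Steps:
H(B, x) = B + x (H(B, x) = (B + x) + 0 = B + x)
(13*(-2/(H(-4, -3) + 6)))*18 = (13*(-2/((-4 - 3) + 6)))*18 = (13*(-2/(-7 + 6)))*18 = (13*(-2/(-1)))*18 = (13*(-2*(-1)))*18 = (13*2)*18 = 26*18 = 468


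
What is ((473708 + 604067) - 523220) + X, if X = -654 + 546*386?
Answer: 764657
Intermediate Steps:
X = 210102 (X = -654 + 210756 = 210102)
((473708 + 604067) - 523220) + X = ((473708 + 604067) - 523220) + 210102 = (1077775 - 523220) + 210102 = 554555 + 210102 = 764657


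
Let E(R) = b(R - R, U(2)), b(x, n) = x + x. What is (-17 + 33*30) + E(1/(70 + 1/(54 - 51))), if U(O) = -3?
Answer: 973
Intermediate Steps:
b(x, n) = 2*x
E(R) = 0 (E(R) = 2*(R - R) = 2*0 = 0)
(-17 + 33*30) + E(1/(70 + 1/(54 - 51))) = (-17 + 33*30) + 0 = (-17 + 990) + 0 = 973 + 0 = 973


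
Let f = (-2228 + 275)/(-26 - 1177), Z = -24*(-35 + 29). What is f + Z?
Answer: 58395/401 ≈ 145.62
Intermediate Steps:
Z = 144 (Z = -24*(-6) = 144)
f = 651/401 (f = -1953/(-1203) = -1953*(-1/1203) = 651/401 ≈ 1.6234)
f + Z = 651/401 + 144 = 58395/401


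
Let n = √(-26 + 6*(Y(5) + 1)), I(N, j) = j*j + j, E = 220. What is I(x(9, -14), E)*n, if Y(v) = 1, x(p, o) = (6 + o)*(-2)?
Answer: 48620*I*√14 ≈ 1.8192e+5*I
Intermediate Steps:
x(p, o) = -12 - 2*o
I(N, j) = j + j² (I(N, j) = j² + j = j + j²)
n = I*√14 (n = √(-26 + 6*(1 + 1)) = √(-26 + 6*2) = √(-26 + 12) = √(-14) = I*√14 ≈ 3.7417*I)
I(x(9, -14), E)*n = (220*(1 + 220))*(I*√14) = (220*221)*(I*√14) = 48620*(I*√14) = 48620*I*√14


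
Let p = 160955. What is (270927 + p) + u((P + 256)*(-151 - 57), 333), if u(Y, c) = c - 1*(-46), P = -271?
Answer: 432261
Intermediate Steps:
u(Y, c) = 46 + c (u(Y, c) = c + 46 = 46 + c)
(270927 + p) + u((P + 256)*(-151 - 57), 333) = (270927 + 160955) + (46 + 333) = 431882 + 379 = 432261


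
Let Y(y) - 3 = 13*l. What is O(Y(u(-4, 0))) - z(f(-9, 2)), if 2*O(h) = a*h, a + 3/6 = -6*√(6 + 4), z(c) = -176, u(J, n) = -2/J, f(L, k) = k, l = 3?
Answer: 331/2 - 126*√10 ≈ -232.95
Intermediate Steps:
a = -½ - 6*√10 (a = -½ - 6*√(6 + 4) = -½ - 6*√10 ≈ -19.474)
Y(y) = 42 (Y(y) = 3 + 13*3 = 3 + 39 = 42)
O(h) = h*(-½ - 6*√10)/2 (O(h) = ((-½ - 6*√10)*h)/2 = (h*(-½ - 6*√10))/2 = h*(-½ - 6*√10)/2)
O(Y(u(-4, 0))) - z(f(-9, 2)) = -¼*42*(1 + 12*√10) - 1*(-176) = (-21/2 - 126*√10) + 176 = 331/2 - 126*√10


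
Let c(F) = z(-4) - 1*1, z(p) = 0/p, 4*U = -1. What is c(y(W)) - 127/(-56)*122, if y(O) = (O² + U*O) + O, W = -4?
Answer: 7719/28 ≈ 275.68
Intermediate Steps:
U = -¼ (U = (¼)*(-1) = -¼ ≈ -0.25000)
z(p) = 0
y(O) = O² + 3*O/4 (y(O) = (O² - O/4) + O = O² + 3*O/4)
c(F) = -1 (c(F) = 0 - 1*1 = 0 - 1 = -1)
c(y(W)) - 127/(-56)*122 = -1 - 127/(-56)*122 = -1 - 127*(-1/56)*122 = -1 + (127/56)*122 = -1 + 7747/28 = 7719/28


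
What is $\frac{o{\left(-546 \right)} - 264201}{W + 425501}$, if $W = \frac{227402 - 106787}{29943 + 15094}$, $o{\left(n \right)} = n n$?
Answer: $\frac{1527429855}{19163409152} \approx 0.079705$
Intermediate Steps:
$o{\left(n \right)} = n^{2}$
$W = \frac{120615}{45037} \approx 2.6781$
$\frac{o{\left(-546 \right)} - 264201}{W + 425501} = \frac{\left(-546\right)^{2} - 264201}{\frac{120615}{45037} + 425501} = \frac{298116 - 264201}{\frac{19163409152}{45037}} = 33915 \cdot \frac{45037}{19163409152} = \frac{1527429855}{19163409152}$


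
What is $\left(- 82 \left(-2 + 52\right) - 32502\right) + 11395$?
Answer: $-25207$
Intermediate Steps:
$\left(- 82 \left(-2 + 52\right) - 32502\right) + 11395 = \left(\left(-82\right) 50 - 32502\right) + 11395 = \left(-4100 - 32502\right) + 11395 = -36602 + 11395 = -25207$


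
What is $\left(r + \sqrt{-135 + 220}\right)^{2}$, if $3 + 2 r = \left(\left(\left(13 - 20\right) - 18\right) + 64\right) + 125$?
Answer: $\frac{26261}{4} + 161 \sqrt{85} \approx 8049.6$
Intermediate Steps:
$r = \frac{161}{2}$ ($r = - \frac{3}{2} + \frac{\left(\left(\left(13 - 20\right) - 18\right) + 64\right) + 125}{2} = - \frac{3}{2} + \frac{\left(\left(-7 - 18\right) + 64\right) + 125}{2} = - \frac{3}{2} + \frac{\left(-25 + 64\right) + 125}{2} = - \frac{3}{2} + \frac{39 + 125}{2} = - \frac{3}{2} + \frac{1}{2} \cdot 164 = - \frac{3}{2} + 82 = \frac{161}{2} \approx 80.5$)
$\left(r + \sqrt{-135 + 220}\right)^{2} = \left(\frac{161}{2} + \sqrt{-135 + 220}\right)^{2} = \left(\frac{161}{2} + \sqrt{85}\right)^{2}$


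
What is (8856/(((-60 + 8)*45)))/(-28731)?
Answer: 82/622505 ≈ 0.00013173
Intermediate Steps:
(8856/(((-60 + 8)*45)))/(-28731) = (8856/((-52*45)))*(-1/28731) = (8856/(-2340))*(-1/28731) = (8856*(-1/2340))*(-1/28731) = -246/65*(-1/28731) = 82/622505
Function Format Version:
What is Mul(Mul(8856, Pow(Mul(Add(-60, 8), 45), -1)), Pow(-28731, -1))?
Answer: Rational(82, 622505) ≈ 0.00013173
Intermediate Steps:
Mul(Mul(8856, Pow(Mul(Add(-60, 8), 45), -1)), Pow(-28731, -1)) = Mul(Mul(8856, Pow(Mul(-52, 45), -1)), Rational(-1, 28731)) = Mul(Mul(8856, Pow(-2340, -1)), Rational(-1, 28731)) = Mul(Mul(8856, Rational(-1, 2340)), Rational(-1, 28731)) = Mul(Rational(-246, 65), Rational(-1, 28731)) = Rational(82, 622505)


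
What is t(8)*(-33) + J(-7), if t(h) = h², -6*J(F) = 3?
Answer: -4225/2 ≈ -2112.5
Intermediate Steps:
J(F) = -½ (J(F) = -⅙*3 = -½)
t(8)*(-33) + J(-7) = 8²*(-33) - ½ = 64*(-33) - ½ = -2112 - ½ = -4225/2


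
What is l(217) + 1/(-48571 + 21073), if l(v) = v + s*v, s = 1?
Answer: 11934131/27498 ≈ 434.00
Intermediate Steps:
l(v) = 2*v (l(v) = v + 1*v = v + v = 2*v)
l(217) + 1/(-48571 + 21073) = 2*217 + 1/(-48571 + 21073) = 434 + 1/(-27498) = 434 - 1/27498 = 11934131/27498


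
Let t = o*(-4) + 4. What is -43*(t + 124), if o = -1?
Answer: -5676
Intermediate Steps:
t = 8 (t = -1*(-4) + 4 = 4 + 4 = 8)
-43*(t + 124) = -43*(8 + 124) = -43*132 = -5676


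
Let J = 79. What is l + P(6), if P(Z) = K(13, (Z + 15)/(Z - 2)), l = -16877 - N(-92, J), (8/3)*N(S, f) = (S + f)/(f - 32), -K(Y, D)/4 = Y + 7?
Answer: -6375793/376 ≈ -16957.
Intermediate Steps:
K(Y, D) = -28 - 4*Y (K(Y, D) = -4*(Y + 7) = -4*(7 + Y) = -28 - 4*Y)
N(S, f) = 3*(S + f)/(8*(-32 + f)) (N(S, f) = 3*((S + f)/(f - 32))/8 = 3*((S + f)/(-32 + f))/8 = 3*(S + f)/(8*(-32 + f)))
l = -6345713/376 (l = -16877 - 3*(-92 + 79)/(8*(-32 + 79)) = -16877 - 3*(-13)/(8*47) = -16877 - 1*(-39/376) = -16877 + 39/376 = -6345713/376 ≈ -16877.)
P(Z) = -80 (P(Z) = -28 - 4*13 = -28 - 52 = -80)
l + P(6) = -6345713/376 - 80 = -6375793/376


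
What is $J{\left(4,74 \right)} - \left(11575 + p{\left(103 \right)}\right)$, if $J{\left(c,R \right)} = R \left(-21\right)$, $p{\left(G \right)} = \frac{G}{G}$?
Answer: $-13130$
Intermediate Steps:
$p{\left(G \right)} = 1$
$J{\left(c,R \right)} = - 21 R$
$J{\left(4,74 \right)} - \left(11575 + p{\left(103 \right)}\right) = \left(-21\right) 74 - 11576 = -1554 - 11576 = -13130$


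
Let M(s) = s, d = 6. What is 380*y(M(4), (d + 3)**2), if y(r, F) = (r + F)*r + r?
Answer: 130720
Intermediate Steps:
y(r, F) = r + r*(F + r) (y(r, F) = (F + r)*r + r = r*(F + r) + r = r + r*(F + r))
380*y(M(4), (d + 3)**2) = 380*(4*(1 + (6 + 3)**2 + 4)) = 380*(4*(1 + 9**2 + 4)) = 380*(4*(1 + 81 + 4)) = 380*(4*86) = 380*344 = 130720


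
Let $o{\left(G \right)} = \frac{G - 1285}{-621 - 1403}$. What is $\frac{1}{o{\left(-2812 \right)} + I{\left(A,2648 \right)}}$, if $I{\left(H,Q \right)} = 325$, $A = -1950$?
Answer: $\frac{2024}{661897} \approx 0.0030579$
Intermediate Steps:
$o{\left(G \right)} = \frac{1285}{2024} - \frac{G}{2024}$ ($o{\left(G \right)} = \frac{-1285 + G}{-2024} = \left(-1285 + G\right) \left(- \frac{1}{2024}\right) = \frac{1285}{2024} - \frac{G}{2024}$)
$\frac{1}{o{\left(-2812 \right)} + I{\left(A,2648 \right)}} = \frac{1}{\left(\frac{1285}{2024} - - \frac{703}{506}\right) + 325} = \frac{1}{\left(\frac{1285}{2024} + \frac{703}{506}\right) + 325} = \frac{1}{\frac{4097}{2024} + 325} = \frac{1}{\frac{661897}{2024}} = \frac{2024}{661897}$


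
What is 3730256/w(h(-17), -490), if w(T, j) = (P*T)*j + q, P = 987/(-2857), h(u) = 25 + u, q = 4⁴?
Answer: 666083837/287527 ≈ 2316.6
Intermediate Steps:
q = 256
P = -987/2857 (P = 987*(-1/2857) = -987/2857 ≈ -0.34547)
w(T, j) = 256 - 987*T*j/2857 (w(T, j) = (-987*T/2857)*j + 256 = -987*T*j/2857 + 256 = 256 - 987*T*j/2857)
3730256/w(h(-17), -490) = 3730256/(256 - 987/2857*(25 - 17)*(-490)) = 3730256/(256 - 987/2857*8*(-490)) = 3730256/(256 + 3869040/2857) = 3730256/(4600432/2857) = 3730256*(2857/4600432) = 666083837/287527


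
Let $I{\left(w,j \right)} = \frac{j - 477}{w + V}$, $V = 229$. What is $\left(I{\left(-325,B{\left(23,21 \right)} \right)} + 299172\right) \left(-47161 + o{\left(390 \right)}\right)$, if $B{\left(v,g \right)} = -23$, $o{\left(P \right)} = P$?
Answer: $- \frac{335827613063}{24} \approx -1.3993 \cdot 10^{10}$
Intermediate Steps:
$I{\left(w,j \right)} = \frac{-477 + j}{229 + w}$ ($I{\left(w,j \right)} = \frac{j - 477}{w + 229} = \frac{-477 + j}{229 + w}$)
$\left(I{\left(-325,B{\left(23,21 \right)} \right)} + 299172\right) \left(-47161 + o{\left(390 \right)}\right) = \left(\frac{-477 - 23}{229 - 325} + 299172\right) \left(-47161 + 390\right) = \left(\frac{1}{-96} \left(-500\right) + 299172\right) \left(-46771\right) = \left(\left(- \frac{1}{96}\right) \left(-500\right) + 299172\right) \left(-46771\right) = \left(\frac{125}{24} + 299172\right) \left(-46771\right) = \frac{7180253}{24} \left(-46771\right) = - \frac{335827613063}{24}$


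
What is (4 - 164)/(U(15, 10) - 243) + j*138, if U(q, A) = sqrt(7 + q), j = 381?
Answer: 3103560486/59027 + 160*sqrt(22)/59027 ≈ 52579.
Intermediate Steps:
(4 - 164)/(U(15, 10) - 243) + j*138 = (4 - 164)/(sqrt(7 + 15) - 243) + 381*138 = -160/(sqrt(22) - 243) + 52578 = -160/(-243 + sqrt(22)) + 52578 = 52578 - 160/(-243 + sqrt(22))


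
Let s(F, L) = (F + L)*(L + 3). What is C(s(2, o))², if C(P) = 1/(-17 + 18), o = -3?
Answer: 1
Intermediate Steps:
s(F, L) = (3 + L)*(F + L) (s(F, L) = (F + L)*(3 + L) = (3 + L)*(F + L))
C(P) = 1 (C(P) = 1/1 = 1)
C(s(2, o))² = 1² = 1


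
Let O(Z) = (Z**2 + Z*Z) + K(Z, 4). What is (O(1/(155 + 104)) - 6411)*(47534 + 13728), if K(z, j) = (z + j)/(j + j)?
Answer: -105376206540999/268324 ≈ -3.9272e+8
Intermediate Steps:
K(z, j) = (j + z)/(2*j) (K(z, j) = (j + z)/((2*j)) = (j + z)*(1/(2*j)) = (j + z)/(2*j))
O(Z) = 1/2 + 2*Z**2 + Z/8 (O(Z) = (Z**2 + Z*Z) + (1/2)*(4 + Z)/4 = (Z**2 + Z**2) + (1/2)*(1/4)*(4 + Z) = 2*Z**2 + (1/2 + Z/8) = 1/2 + 2*Z**2 + Z/8)
(O(1/(155 + 104)) - 6411)*(47534 + 13728) = ((1/2 + 2*(1/(155 + 104))**2 + 1/(8*(155 + 104))) - 6411)*(47534 + 13728) = ((1/2 + 2*(1/259)**2 + (1/8)/259) - 6411)*61262 = ((1/2 + 2*(1/259)**2 + (1/8)*(1/259)) - 6411)*61262 = ((1/2 + 2*(1/67081) + 1/2072) - 6411)*61262 = ((1/2 + 2/67081 + 1/2072) - 6411)*61262 = (268599/536648 - 6411)*61262 = -3440181729/536648*61262 = -105376206540999/268324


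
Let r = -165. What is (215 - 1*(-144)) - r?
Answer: 524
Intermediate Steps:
(215 - 1*(-144)) - r = (215 - 1*(-144)) - 1*(-165) = (215 + 144) + 165 = 359 + 165 = 524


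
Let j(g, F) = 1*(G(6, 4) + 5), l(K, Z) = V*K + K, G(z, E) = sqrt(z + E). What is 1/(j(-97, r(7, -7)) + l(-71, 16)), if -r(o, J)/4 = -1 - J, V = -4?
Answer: 109/23757 - sqrt(10)/47514 ≈ 0.0045216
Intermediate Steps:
G(z, E) = sqrt(E + z)
r(o, J) = 4 + 4*J (r(o, J) = -4*(-1 - J) = 4 + 4*J)
l(K, Z) = -3*K (l(K, Z) = -4*K + K = -3*K)
j(g, F) = 5 + sqrt(10) (j(g, F) = 1*(sqrt(4 + 6) + 5) = 1*(sqrt(10) + 5) = 1*(5 + sqrt(10)) = 5 + sqrt(10))
1/(j(-97, r(7, -7)) + l(-71, 16)) = 1/((5 + sqrt(10)) - 3*(-71)) = 1/((5 + sqrt(10)) + 213) = 1/(218 + sqrt(10))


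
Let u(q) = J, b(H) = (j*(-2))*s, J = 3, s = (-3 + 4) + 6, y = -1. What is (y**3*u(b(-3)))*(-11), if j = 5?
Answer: 33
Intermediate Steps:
s = 7 (s = 1 + 6 = 7)
b(H) = -70 (b(H) = (5*(-2))*7 = -10*7 = -70)
u(q) = 3
(y**3*u(b(-3)))*(-11) = ((-1)**3*3)*(-11) = -1*3*(-11) = -3*(-11) = 33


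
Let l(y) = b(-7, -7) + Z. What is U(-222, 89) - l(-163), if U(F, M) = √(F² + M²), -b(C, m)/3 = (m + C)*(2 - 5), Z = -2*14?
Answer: 154 + √57205 ≈ 393.18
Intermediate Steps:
Z = -28
b(C, m) = 9*C + 9*m (b(C, m) = -3*(m + C)*(2 - 5) = -3*(C + m)*(-3) = -3*(-3*C - 3*m) = 9*C + 9*m)
l(y) = -154 (l(y) = (9*(-7) + 9*(-7)) - 28 = (-63 - 63) - 28 = -126 - 28 = -154)
U(-222, 89) - l(-163) = √((-222)² + 89²) - 1*(-154) = √(49284 + 7921) + 154 = √57205 + 154 = 154 + √57205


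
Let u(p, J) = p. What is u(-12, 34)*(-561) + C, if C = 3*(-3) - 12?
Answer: 6711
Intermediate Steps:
C = -21 (C = -9 - 12 = -21)
u(-12, 34)*(-561) + C = -12*(-561) - 21 = 6732 - 21 = 6711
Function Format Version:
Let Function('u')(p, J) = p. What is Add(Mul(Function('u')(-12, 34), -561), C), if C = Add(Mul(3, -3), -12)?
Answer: 6711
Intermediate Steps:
C = -21 (C = Add(-9, -12) = -21)
Add(Mul(Function('u')(-12, 34), -561), C) = Add(Mul(-12, -561), -21) = Add(6732, -21) = 6711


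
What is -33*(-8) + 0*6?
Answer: 264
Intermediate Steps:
-33*(-8) + 0*6 = 264 + 0 = 264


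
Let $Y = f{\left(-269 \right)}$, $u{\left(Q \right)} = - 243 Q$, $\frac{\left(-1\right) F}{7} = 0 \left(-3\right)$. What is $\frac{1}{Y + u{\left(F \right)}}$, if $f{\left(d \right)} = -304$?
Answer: $- \frac{1}{304} \approx -0.0032895$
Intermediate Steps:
$F = 0$ ($F = - 7 \cdot 0 \left(-3\right) = \left(-7\right) 0 = 0$)
$Y = -304$
$\frac{1}{Y + u{\left(F \right)}} = \frac{1}{-304 - 0} = \frac{1}{-304 + 0} = \frac{1}{-304} = - \frac{1}{304}$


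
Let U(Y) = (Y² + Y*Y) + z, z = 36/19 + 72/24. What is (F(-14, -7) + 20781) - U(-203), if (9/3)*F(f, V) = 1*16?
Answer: -3513284/57 ≈ -61637.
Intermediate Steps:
z = 93/19 (z = 36*(1/19) + 72*(1/24) = 36/19 + 3 = 93/19 ≈ 4.8947)
U(Y) = 93/19 + 2*Y² (U(Y) = (Y² + Y*Y) + 93/19 = (Y² + Y²) + 93/19 = 2*Y² + 93/19 = 93/19 + 2*Y²)
F(f, V) = 16/3 (F(f, V) = (1*16)/3 = (⅓)*16 = 16/3)
(F(-14, -7) + 20781) - U(-203) = (16/3 + 20781) - (93/19 + 2*(-203)²) = 62359/3 - (93/19 + 2*41209) = 62359/3 - (93/19 + 82418) = 62359/3 - 1*1566035/19 = 62359/3 - 1566035/19 = -3513284/57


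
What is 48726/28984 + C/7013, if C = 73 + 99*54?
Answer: 249389867/101632396 ≈ 2.4538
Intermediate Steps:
C = 5419 (C = 73 + 5346 = 5419)
48726/28984 + C/7013 = 48726/28984 + 5419/7013 = 48726*(1/28984) + 5419*(1/7013) = 24363/14492 + 5419/7013 = 249389867/101632396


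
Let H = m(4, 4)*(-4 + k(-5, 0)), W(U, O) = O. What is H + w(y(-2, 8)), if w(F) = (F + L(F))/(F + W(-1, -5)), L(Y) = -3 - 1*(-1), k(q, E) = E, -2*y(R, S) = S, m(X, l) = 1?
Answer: -10/3 ≈ -3.3333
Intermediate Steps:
y(R, S) = -S/2
L(Y) = -2 (L(Y) = -3 + 1 = -2)
H = -4 (H = 1*(-4 + 0) = 1*(-4) = -4)
w(F) = (-2 + F)/(-5 + F) (w(F) = (F - 2)/(F - 5) = (-2 + F)/(-5 + F))
H + w(y(-2, 8)) = -4 + (-2 - 1/2*8)/(-5 - 1/2*8) = -4 + (-2 - 4)/(-5 - 4) = -4 - 6/(-9) = -4 - 1/9*(-6) = -4 + 2/3 = -10/3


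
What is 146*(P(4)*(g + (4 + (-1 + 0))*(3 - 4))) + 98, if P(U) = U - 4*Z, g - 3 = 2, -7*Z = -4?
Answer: 4190/7 ≈ 598.57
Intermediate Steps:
Z = 4/7 (Z = -⅐*(-4) = 4/7 ≈ 0.57143)
g = 5 (g = 3 + 2 = 5)
P(U) = -16/7 + U (P(U) = U - 4*4/7 = U - 16/7 = -16/7 + U)
146*(P(4)*(g + (4 + (-1 + 0))*(3 - 4))) + 98 = 146*((-16/7 + 4)*(5 + (4 + (-1 + 0))*(3 - 4))) + 98 = 146*(12*(5 + (4 - 1)*(-1))/7) + 98 = 146*(12*(5 + 3*(-1))/7) + 98 = 146*(12*(5 - 3)/7) + 98 = 146*((12/7)*2) + 98 = 146*(24/7) + 98 = 3504/7 + 98 = 4190/7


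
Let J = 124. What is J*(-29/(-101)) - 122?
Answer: -8726/101 ≈ -86.396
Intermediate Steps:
J*(-29/(-101)) - 122 = 124*(-29/(-101)) - 122 = 124*(-29*(-1/101)) - 122 = 124*(29/101) - 122 = 3596/101 - 122 = -8726/101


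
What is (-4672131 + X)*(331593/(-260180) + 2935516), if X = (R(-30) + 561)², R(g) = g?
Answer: -335304599102754879/26018 ≈ -1.2887e+13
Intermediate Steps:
X = 281961 (X = (-30 + 561)² = 531² = 281961)
(-4672131 + X)*(331593/(-260180) + 2935516) = (-4672131 + 281961)*(331593/(-260180) + 2935516) = -4390170*(331593*(-1/260180) + 2935516) = -4390170*(-331593/260180 + 2935516) = -4390170*763762221287/260180 = -335304599102754879/26018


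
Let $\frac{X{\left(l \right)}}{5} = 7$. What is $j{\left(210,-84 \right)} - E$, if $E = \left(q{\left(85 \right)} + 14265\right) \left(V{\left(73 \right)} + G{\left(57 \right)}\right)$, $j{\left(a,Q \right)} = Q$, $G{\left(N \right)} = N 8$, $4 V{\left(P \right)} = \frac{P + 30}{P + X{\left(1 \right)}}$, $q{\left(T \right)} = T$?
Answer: $- \frac{1414174769}{216} \approx -6.5471 \cdot 10^{6}$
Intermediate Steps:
$X{\left(l \right)} = 35$ ($X{\left(l \right)} = 5 \cdot 7 = 35$)
$V{\left(P \right)} = \frac{30 + P}{4 \left(35 + P\right)}$ ($V{\left(P \right)} = \frac{\left(P + 30\right) \frac{1}{P + 35}}{4} = \frac{\left(30 + P\right) \frac{1}{35 + P}}{4} = \frac{\frac{1}{35 + P} \left(30 + P\right)}{4} = \frac{30 + P}{4 \left(35 + P\right)}$)
$G{\left(N \right)} = 8 N$
$E = \frac{1414156625}{216}$ ($E = \left(85 + 14265\right) \left(\frac{30 + 73}{4 \left(35 + 73\right)} + 8 \cdot 57\right) = 14350 \left(\frac{1}{4} \cdot \frac{1}{108} \cdot 103 + 456\right) = 14350 \left(\frac{103}{432} + 456\right) = 14350 \cdot \frac{197095}{432} = \frac{1414156625}{216} \approx 6.547 \cdot 10^{6}$)
$j{\left(210,-84 \right)} - E = -84 - \frac{1414156625}{216} = - \frac{1414174769}{216}$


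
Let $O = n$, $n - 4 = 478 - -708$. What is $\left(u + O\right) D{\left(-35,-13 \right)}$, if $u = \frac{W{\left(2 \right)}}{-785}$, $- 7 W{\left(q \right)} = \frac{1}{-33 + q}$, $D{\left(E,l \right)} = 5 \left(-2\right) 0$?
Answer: $0$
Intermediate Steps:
$D{\left(E,l \right)} = 0$ ($D{\left(E,l \right)} = \left(-10\right) 0 = 0$)
$W{\left(q \right)} = - \frac{1}{7 \left(-33 + q\right)}$
$n = 1190$ ($n = 4 + \left(478 - -708\right) = 4 + \left(478 + 708\right) = 4 + 1186 = 1190$)
$u = - \frac{1}{170345}$ ($u = \frac{\left(-1\right) \frac{1}{-231 + 7 \cdot 2}}{-785} = - \frac{1}{-231 + 14} \left(- \frac{1}{785}\right) = - \frac{1}{-217} \left(- \frac{1}{785}\right) = \left(-1\right) \left(- \frac{1}{217}\right) \left(- \frac{1}{785}\right) = \frac{1}{217} \left(- \frac{1}{785}\right) = - \frac{1}{170345} \approx -5.8704 \cdot 10^{-6}$)
$O = 1190$
$\left(u + O\right) D{\left(-35,-13 \right)} = \left(- \frac{1}{170345} + 1190\right) 0 = \frac{202710549}{170345} \cdot 0 = 0$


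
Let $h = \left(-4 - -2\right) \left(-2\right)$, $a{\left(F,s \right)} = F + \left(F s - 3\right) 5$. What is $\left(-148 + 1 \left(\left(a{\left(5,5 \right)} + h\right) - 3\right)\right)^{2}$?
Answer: $1024$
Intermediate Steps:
$a{\left(F,s \right)} = -15 + F + 5 F s$ ($a{\left(F,s \right)} = F + \left(-3 + F s\right) 5 = F + \left(-15 + 5 F s\right) = -15 + F + 5 F s$)
$h = 4$ ($h = \left(-4 + 2\right) \left(-2\right) = \left(-2\right) \left(-2\right) = 4$)
$\left(-148 + 1 \left(\left(a{\left(5,5 \right)} + h\right) - 3\right)\right)^{2} = \left(-148 + 1 \left(\left(\left(-15 + 5 + 5 \cdot 5 \cdot 5\right) + 4\right) - 3\right)\right)^{2} = \left(-148 + 1 \left(\left(\left(-15 + 5 + 125\right) + 4\right) - 3\right)\right)^{2} = \left(-148 + 1 \left(\left(115 + 4\right) - 3\right)\right)^{2} = \left(-148 + 1 \left(119 - 3\right)\right)^{2} = \left(-148 + 1 \cdot 116\right)^{2} = \left(-148 + 116\right)^{2} = \left(-32\right)^{2} = 1024$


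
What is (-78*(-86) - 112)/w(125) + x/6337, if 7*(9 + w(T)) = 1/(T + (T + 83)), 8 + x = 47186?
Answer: -2836571292/3909929 ≈ -725.48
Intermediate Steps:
x = 47178 (x = -8 + 47186 = 47178)
w(T) = -9 + 1/(7*(83 + 2*T)) (w(T) = -9 + 1/(7*(T + (T + 83))) = -9 + 1/(7*(T + (83 + T))) = -9 + 1/(7*(83 + 2*T)))
(-78*(-86) - 112)/w(125) + x/6337 = (-78*(-86) - 112)/((2*(-2614 - 63*125)/(7*(83 + 2*125)))) + 47178/6337 = (6708 - 112)/((2*(-2614 - 7875)/(7*(83 + 250)))) + 47178*(1/6337) = 6596/(((2/7)*(-10489)/333)) + 47178/6337 = 6596/(((2/7)*(1/333)*(-10489))) + 47178/6337 = 6596/(-20978/2331) + 47178/6337 = 6596*(-2331/20978) + 47178/6337 = -452214/617 + 47178/6337 = -2836571292/3909929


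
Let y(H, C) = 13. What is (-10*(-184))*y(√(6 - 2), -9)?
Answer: 23920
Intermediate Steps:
(-10*(-184))*y(√(6 - 2), -9) = -10*(-184)*13 = 1840*13 = 23920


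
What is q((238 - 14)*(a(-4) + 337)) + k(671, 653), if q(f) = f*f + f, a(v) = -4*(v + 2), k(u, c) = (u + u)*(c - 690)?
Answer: 5972226026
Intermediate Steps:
k(u, c) = 2*u*(-690 + c) (k(u, c) = (2*u)*(-690 + c) = 2*u*(-690 + c))
a(v) = -8 - 4*v (a(v) = -4*(2 + v) = -8 - 4*v)
q(f) = f + f² (q(f) = f² + f = f + f²)
q((238 - 14)*(a(-4) + 337)) + k(671, 653) = ((238 - 14)*((-8 - 4*(-4)) + 337))*(1 + (238 - 14)*((-8 - 4*(-4)) + 337)) + 2*671*(-690 + 653) = (224*((-8 + 16) + 337))*(1 + 224*((-8 + 16) + 337)) + 2*671*(-37) = (224*(8 + 337))*(1 + 224*(8 + 337)) - 49654 = (224*345)*(1 + 224*345) - 49654 = 77280*(1 + 77280) - 49654 = 77280*77281 - 49654 = 5972275680 - 49654 = 5972226026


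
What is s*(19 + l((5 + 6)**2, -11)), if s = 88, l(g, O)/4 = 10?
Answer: 5192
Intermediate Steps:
l(g, O) = 40 (l(g, O) = 4*10 = 40)
s*(19 + l((5 + 6)**2, -11)) = 88*(19 + 40) = 88*59 = 5192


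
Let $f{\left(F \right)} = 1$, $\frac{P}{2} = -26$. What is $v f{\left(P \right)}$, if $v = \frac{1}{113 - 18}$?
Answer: $\frac{1}{95} \approx 0.010526$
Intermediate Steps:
$P = -52$ ($P = 2 \left(-26\right) = -52$)
$v = \frac{1}{95} \approx 0.010526$
$v f{\left(P \right)} = \frac{1}{95} \cdot 1 = \frac{1}{95}$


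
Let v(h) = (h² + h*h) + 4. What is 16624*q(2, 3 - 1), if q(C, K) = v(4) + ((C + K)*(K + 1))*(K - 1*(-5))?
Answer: 1994880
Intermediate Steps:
v(h) = 4 + 2*h² (v(h) = (h² + h²) + 4 = 2*h² + 4 = 4 + 2*h²)
q(C, K) = 36 + (1 + K)*(5 + K)*(C + K) (q(C, K) = (4 + 2*4²) + ((C + K)*(K + 1))*(K - 1*(-5)) = (4 + 2*16) + ((C + K)*(1 + K))*(K + 5) = (4 + 32) + ((1 + K)*(C + K))*(5 + K) = 36 + (1 + K)*(5 + K)*(C + K))
16624*q(2, 3 - 1) = 16624*(36 + (3 - 1)³ + 5*2 + 5*(3 - 1) + 6*(3 - 1)² + 2*(3 - 1)² + 6*2*(3 - 1)) = 16624*(36 + 2³ + 10 + 5*2 + 6*2² + 2*2² + 6*2*2) = 16624*(36 + 8 + 10 + 10 + 6*4 + 2*4 + 24) = 16624*(36 + 8 + 10 + 10 + 24 + 8 + 24) = 16624*120 = 1994880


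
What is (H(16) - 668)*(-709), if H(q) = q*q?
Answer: 292108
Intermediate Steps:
H(q) = q**2
(H(16) - 668)*(-709) = (16**2 - 668)*(-709) = (256 - 668)*(-709) = -412*(-709) = 292108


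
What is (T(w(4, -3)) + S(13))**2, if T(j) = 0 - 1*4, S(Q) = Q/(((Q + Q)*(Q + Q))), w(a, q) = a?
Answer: 42849/2704 ≈ 15.847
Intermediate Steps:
S(Q) = 1/(4*Q) (S(Q) = Q/(((2*Q)*(2*Q))) = Q/((4*Q**2)) = Q*(1/(4*Q**2)) = 1/(4*Q))
T(j) = -4 (T(j) = 0 - 4 = -4)
(T(w(4, -3)) + S(13))**2 = (-4 + (1/4)/13)**2 = (-4 + (1/4)*(1/13))**2 = (-4 + 1/52)**2 = (-207/52)**2 = 42849/2704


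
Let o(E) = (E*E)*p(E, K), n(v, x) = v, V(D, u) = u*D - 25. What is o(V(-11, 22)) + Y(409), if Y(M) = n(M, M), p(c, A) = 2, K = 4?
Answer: 142987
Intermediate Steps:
V(D, u) = -25 + D*u (V(D, u) = D*u - 25 = -25 + D*u)
Y(M) = M
o(E) = 2*E² (o(E) = (E*E)*2 = E²*2 = 2*E²)
o(V(-11, 22)) + Y(409) = 2*(-25 - 11*22)² + 409 = 2*(-25 - 242)² + 409 = 2*(-267)² + 409 = 2*71289 + 409 = 142578 + 409 = 142987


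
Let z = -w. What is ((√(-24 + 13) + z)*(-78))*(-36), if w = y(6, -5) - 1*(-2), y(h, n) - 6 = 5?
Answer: -36504 + 2808*I*√11 ≈ -36504.0 + 9313.1*I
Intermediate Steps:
y(h, n) = 11 (y(h, n) = 6 + 5 = 11)
w = 13 (w = 11 - 1*(-2) = 11 + 2 = 13)
z = -13 (z = -1*13 = -13)
((√(-24 + 13) + z)*(-78))*(-36) = ((√(-24 + 13) - 13)*(-78))*(-36) = ((√(-11) - 13)*(-78))*(-36) = ((I*√11 - 13)*(-78))*(-36) = ((-13 + I*√11)*(-78))*(-36) = (1014 - 78*I*√11)*(-36) = -36504 + 2808*I*√11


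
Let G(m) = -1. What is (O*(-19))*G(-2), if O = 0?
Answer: 0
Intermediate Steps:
(O*(-19))*G(-2) = (0*(-19))*(-1) = 0*(-1) = 0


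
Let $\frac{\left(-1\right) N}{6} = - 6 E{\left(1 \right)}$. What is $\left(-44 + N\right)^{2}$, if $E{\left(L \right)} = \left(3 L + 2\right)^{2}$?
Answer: $732736$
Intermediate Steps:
$E{\left(L \right)} = \left(2 + 3 L\right)^{2}$
$N = 900$ ($N = - 6 \left(- 6 \left(2 + 3 \cdot 1\right)^{2}\right) = - 6 \left(- 6 \left(2 + 3\right)^{2}\right) = - 6 \left(- 6 \cdot 5^{2}\right) = - 6 \left(\left(-6\right) 25\right) = \left(-6\right) \left(-150\right) = 900$)
$\left(-44 + N\right)^{2} = \left(-44 + 900\right)^{2} = 856^{2} = 732736$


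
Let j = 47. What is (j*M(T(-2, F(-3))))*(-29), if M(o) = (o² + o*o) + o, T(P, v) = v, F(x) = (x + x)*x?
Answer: -907758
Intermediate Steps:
F(x) = 2*x² (F(x) = (2*x)*x = 2*x²)
M(o) = o + 2*o² (M(o) = (o² + o²) + o = 2*o² + o = o + 2*o²)
(j*M(T(-2, F(-3))))*(-29) = (47*((2*(-3)²)*(1 + 2*(2*(-3)²))))*(-29) = (47*((2*9)*(1 + 2*(2*9))))*(-29) = (47*(18*(1 + 2*18)))*(-29) = (47*(18*(1 + 36)))*(-29) = (47*(18*37))*(-29) = (47*666)*(-29) = 31302*(-29) = -907758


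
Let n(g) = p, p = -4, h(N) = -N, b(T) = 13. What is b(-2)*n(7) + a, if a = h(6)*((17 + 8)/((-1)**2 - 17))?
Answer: -341/8 ≈ -42.625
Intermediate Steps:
n(g) = -4
a = 75/8 (a = (-1*6)*((17 + 8)/((-1)**2 - 17)) = -150/(1 - 17) = -150/(-16) = -150*(-1)/16 = -6*(-25/16) = 75/8 ≈ 9.3750)
b(-2)*n(7) + a = 13*(-4) + 75/8 = -52 + 75/8 = -341/8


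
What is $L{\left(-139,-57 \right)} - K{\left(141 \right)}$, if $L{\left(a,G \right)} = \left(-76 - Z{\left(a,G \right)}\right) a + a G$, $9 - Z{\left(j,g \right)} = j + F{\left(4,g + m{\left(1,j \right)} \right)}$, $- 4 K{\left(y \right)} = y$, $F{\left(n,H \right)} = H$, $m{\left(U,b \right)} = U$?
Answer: $\frac{187513}{4} \approx 46878.0$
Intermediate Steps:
$K{\left(y \right)} = - \frac{y}{4}$
$Z{\left(j,g \right)} = 8 - g - j$ ($Z{\left(j,g \right)} = 9 - \left(j + \left(g + 1\right)\right) = 9 - \left(j + \left(1 + g\right)\right) = 9 - \left(1 + g + j\right) = 8 - g - j$)
$L{\left(a,G \right)} = G a + a \left(-84 + G + a\right)$ ($L{\left(a,G \right)} = \left(-76 - \left(8 - G - a\right)\right) a + a G = \left(-76 + \left(-8 + G + a\right)\right) a + G a = \left(-84 + G + a\right) a + G a = a \left(-84 + G + a\right) + G a = G a + a \left(-84 + G + a\right)$)
$L{\left(-139,-57 \right)} - K{\left(141 \right)} = - 139 \left(-84 - 139 + 2 \left(-57\right)\right) - \left(- \frac{1}{4}\right) 141 = - 139 \left(-84 - 139 - 114\right) - - \frac{141}{4} = \left(-139\right) \left(-337\right) + \frac{141}{4} = 46843 + \frac{141}{4} = \frac{187513}{4}$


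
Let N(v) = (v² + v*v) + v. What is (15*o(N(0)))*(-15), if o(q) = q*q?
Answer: 0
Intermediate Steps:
N(v) = v + 2*v² (N(v) = (v² + v²) + v = 2*v² + v = v + 2*v²)
o(q) = q²
(15*o(N(0)))*(-15) = (15*(0*(1 + 2*0))²)*(-15) = (15*(0*(1 + 0))²)*(-15) = (15*(0*1)²)*(-15) = (15*0²)*(-15) = (15*0)*(-15) = 0*(-15) = 0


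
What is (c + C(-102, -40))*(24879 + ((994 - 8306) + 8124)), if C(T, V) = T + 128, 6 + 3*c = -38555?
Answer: -988666753/3 ≈ -3.2956e+8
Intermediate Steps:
c = -38561/3 (c = -2 + (⅓)*(-38555) = -2 - 38555/3 = -38561/3 ≈ -12854.)
C(T, V) = 128 + T
(c + C(-102, -40))*(24879 + ((994 - 8306) + 8124)) = (-38561/3 + (128 - 102))*(24879 + ((994 - 8306) + 8124)) = (-38561/3 + 26)*(24879 + (-7312 + 8124)) = -38483*(24879 + 812)/3 = -38483/3*25691 = -988666753/3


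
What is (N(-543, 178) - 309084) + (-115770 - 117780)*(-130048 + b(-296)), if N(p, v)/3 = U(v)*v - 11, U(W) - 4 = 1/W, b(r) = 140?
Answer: 30339706422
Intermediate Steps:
U(W) = 4 + 1/W
N(p, v) = -33 + 3*v*(4 + 1/v) (N(p, v) = 3*((4 + 1/v)*v - 11) = 3*(v*(4 + 1/v) - 11) = 3*(-11 + v*(4 + 1/v)) = -33 + 3*v*(4 + 1/v))
(N(-543, 178) - 309084) + (-115770 - 117780)*(-130048 + b(-296)) = ((-30 + 12*178) - 309084) + (-115770 - 117780)*(-130048 + 140) = ((-30 + 2136) - 309084) - 233550*(-129908) = (2106 - 309084) + 30340013400 = -306978 + 30340013400 = 30339706422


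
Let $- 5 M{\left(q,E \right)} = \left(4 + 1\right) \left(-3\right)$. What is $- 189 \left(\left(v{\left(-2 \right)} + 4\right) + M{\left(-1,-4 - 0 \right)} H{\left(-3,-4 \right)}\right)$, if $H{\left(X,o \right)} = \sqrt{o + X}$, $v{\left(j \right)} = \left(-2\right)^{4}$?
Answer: $-3780 - 567 i \sqrt{7} \approx -3780.0 - 1500.1 i$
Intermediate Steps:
$v{\left(j \right)} = 16$
$H{\left(X,o \right)} = \sqrt{X + o}$
$M{\left(q,E \right)} = 3$ ($M{\left(q,E \right)} = - \frac{\left(4 + 1\right) \left(-3\right)}{5} = - \frac{5 \left(-3\right)}{5} = \left(- \frac{1}{5}\right) \left(-15\right) = 3$)
$- 189 \left(\left(v{\left(-2 \right)} + 4\right) + M{\left(-1,-4 - 0 \right)} H{\left(-3,-4 \right)}\right) = - 189 \left(\left(16 + 4\right) + 3 \sqrt{-3 - 4}\right) = - 189 \left(20 + 3 \sqrt{-7}\right) = - 189 \left(20 + 3 i \sqrt{7}\right) = -3780 - 567 i \sqrt{7}$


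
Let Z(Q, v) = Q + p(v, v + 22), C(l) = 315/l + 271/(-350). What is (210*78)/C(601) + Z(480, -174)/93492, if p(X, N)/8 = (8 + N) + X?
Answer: -26844156653812/409970211 ≈ -65478.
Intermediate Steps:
p(X, N) = 64 + 8*N + 8*X (p(X, N) = 8*((8 + N) + X) = 8*(8 + N + X) = 64 + 8*N + 8*X)
C(l) = -271/350 + 315/l (C(l) = 315/l + 271*(-1/350) = 315/l - 271/350 = -271/350 + 315/l)
Z(Q, v) = 240 + Q + 16*v (Z(Q, v) = Q + (64 + 8*(v + 22) + 8*v) = Q + (64 + 8*(22 + v) + 8*v) = Q + (64 + (176 + 8*v) + 8*v) = Q + (240 + 16*v) = 240 + Q + 16*v)
(210*78)/C(601) + Z(480, -174)/93492 = (210*78)/(-271/350 + 315/601) + (240 + 480 + 16*(-174))/93492 = 16380/(-271/350 + 315*(1/601)) + (240 + 480 - 2784)*(1/93492) = 16380/(-271/350 + 315/601) - 2064*1/93492 = 16380/(-52621/210350) - 172/7791 = 16380*(-210350/52621) - 172/7791 = -3445533000/52621 - 172/7791 = -26844156653812/409970211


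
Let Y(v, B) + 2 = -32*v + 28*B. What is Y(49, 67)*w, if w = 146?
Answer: 44676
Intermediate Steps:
Y(v, B) = -2 - 32*v + 28*B (Y(v, B) = -2 + (-32*v + 28*B) = -2 - 32*v + 28*B)
Y(49, 67)*w = (-2 - 32*49 + 28*67)*146 = (-2 - 1568 + 1876)*146 = 306*146 = 44676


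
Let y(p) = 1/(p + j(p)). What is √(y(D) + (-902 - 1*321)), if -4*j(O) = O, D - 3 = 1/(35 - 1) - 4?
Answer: I*√1333343/33 ≈ 34.991*I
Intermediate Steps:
D = -33/34 (D = 3 + (1/(35 - 1) - 4) = 3 + (1/34 - 4) = 3 - 135/34 = -33/34 ≈ -0.97059)
j(O) = -O/4
y(p) = 4/(3*p) (y(p) = 1/(p - p/4) = 1/(3*p/4) = 4/(3*p))
√(y(D) + (-902 - 1*321)) = √(4/(3*(-33/34)) + (-902 - 1*321)) = √((4/3)*(-34/33) + (-902 - 321)) = √(-136/99 - 1223) = √(-121213/99) = I*√1333343/33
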